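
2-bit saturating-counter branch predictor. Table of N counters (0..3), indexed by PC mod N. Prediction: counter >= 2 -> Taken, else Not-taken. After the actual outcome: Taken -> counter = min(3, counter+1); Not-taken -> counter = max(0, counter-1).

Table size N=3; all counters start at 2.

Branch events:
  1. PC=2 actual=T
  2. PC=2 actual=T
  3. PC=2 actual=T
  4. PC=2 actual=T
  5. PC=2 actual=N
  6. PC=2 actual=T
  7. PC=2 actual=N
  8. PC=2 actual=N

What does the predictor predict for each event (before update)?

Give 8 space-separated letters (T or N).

Ev 1: PC=2 idx=2 pred=T actual=T -> ctr[2]=3
Ev 2: PC=2 idx=2 pred=T actual=T -> ctr[2]=3
Ev 3: PC=2 idx=2 pred=T actual=T -> ctr[2]=3
Ev 4: PC=2 idx=2 pred=T actual=T -> ctr[2]=3
Ev 5: PC=2 idx=2 pred=T actual=N -> ctr[2]=2
Ev 6: PC=2 idx=2 pred=T actual=T -> ctr[2]=3
Ev 7: PC=2 idx=2 pred=T actual=N -> ctr[2]=2
Ev 8: PC=2 idx=2 pred=T actual=N -> ctr[2]=1

Answer: T T T T T T T T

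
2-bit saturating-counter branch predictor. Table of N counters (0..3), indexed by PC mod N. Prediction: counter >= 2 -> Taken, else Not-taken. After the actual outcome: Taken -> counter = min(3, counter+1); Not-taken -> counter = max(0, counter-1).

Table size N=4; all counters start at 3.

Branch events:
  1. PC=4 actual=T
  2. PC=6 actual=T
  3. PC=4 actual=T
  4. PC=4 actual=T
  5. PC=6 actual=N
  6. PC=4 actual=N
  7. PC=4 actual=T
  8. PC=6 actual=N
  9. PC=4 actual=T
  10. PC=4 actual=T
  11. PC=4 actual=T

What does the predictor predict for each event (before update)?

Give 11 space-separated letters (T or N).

Ev 1: PC=4 idx=0 pred=T actual=T -> ctr[0]=3
Ev 2: PC=6 idx=2 pred=T actual=T -> ctr[2]=3
Ev 3: PC=4 idx=0 pred=T actual=T -> ctr[0]=3
Ev 4: PC=4 idx=0 pred=T actual=T -> ctr[0]=3
Ev 5: PC=6 idx=2 pred=T actual=N -> ctr[2]=2
Ev 6: PC=4 idx=0 pred=T actual=N -> ctr[0]=2
Ev 7: PC=4 idx=0 pred=T actual=T -> ctr[0]=3
Ev 8: PC=6 idx=2 pred=T actual=N -> ctr[2]=1
Ev 9: PC=4 idx=0 pred=T actual=T -> ctr[0]=3
Ev 10: PC=4 idx=0 pred=T actual=T -> ctr[0]=3
Ev 11: PC=4 idx=0 pred=T actual=T -> ctr[0]=3

Answer: T T T T T T T T T T T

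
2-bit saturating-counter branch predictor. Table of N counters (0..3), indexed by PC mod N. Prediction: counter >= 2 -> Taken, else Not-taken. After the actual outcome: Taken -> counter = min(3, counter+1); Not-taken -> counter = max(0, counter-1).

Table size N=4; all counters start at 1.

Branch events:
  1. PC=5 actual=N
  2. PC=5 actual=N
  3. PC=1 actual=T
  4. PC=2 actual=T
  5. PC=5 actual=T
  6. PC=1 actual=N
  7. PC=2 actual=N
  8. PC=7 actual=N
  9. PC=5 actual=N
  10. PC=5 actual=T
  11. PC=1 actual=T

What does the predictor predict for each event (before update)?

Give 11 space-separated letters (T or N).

Answer: N N N N N T T N N N N

Derivation:
Ev 1: PC=5 idx=1 pred=N actual=N -> ctr[1]=0
Ev 2: PC=5 idx=1 pred=N actual=N -> ctr[1]=0
Ev 3: PC=1 idx=1 pred=N actual=T -> ctr[1]=1
Ev 4: PC=2 idx=2 pred=N actual=T -> ctr[2]=2
Ev 5: PC=5 idx=1 pred=N actual=T -> ctr[1]=2
Ev 6: PC=1 idx=1 pred=T actual=N -> ctr[1]=1
Ev 7: PC=2 idx=2 pred=T actual=N -> ctr[2]=1
Ev 8: PC=7 idx=3 pred=N actual=N -> ctr[3]=0
Ev 9: PC=5 idx=1 pred=N actual=N -> ctr[1]=0
Ev 10: PC=5 idx=1 pred=N actual=T -> ctr[1]=1
Ev 11: PC=1 idx=1 pred=N actual=T -> ctr[1]=2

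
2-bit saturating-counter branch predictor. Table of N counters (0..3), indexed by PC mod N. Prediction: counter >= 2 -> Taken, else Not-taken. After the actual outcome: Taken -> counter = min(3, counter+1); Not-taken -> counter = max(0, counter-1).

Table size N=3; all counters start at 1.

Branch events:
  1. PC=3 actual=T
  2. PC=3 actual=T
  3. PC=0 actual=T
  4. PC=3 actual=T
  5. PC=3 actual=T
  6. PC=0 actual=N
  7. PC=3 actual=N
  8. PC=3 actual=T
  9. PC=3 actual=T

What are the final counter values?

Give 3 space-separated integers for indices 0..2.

Ev 1: PC=3 idx=0 pred=N actual=T -> ctr[0]=2
Ev 2: PC=3 idx=0 pred=T actual=T -> ctr[0]=3
Ev 3: PC=0 idx=0 pred=T actual=T -> ctr[0]=3
Ev 4: PC=3 idx=0 pred=T actual=T -> ctr[0]=3
Ev 5: PC=3 idx=0 pred=T actual=T -> ctr[0]=3
Ev 6: PC=0 idx=0 pred=T actual=N -> ctr[0]=2
Ev 7: PC=3 idx=0 pred=T actual=N -> ctr[0]=1
Ev 8: PC=3 idx=0 pred=N actual=T -> ctr[0]=2
Ev 9: PC=3 idx=0 pred=T actual=T -> ctr[0]=3

Answer: 3 1 1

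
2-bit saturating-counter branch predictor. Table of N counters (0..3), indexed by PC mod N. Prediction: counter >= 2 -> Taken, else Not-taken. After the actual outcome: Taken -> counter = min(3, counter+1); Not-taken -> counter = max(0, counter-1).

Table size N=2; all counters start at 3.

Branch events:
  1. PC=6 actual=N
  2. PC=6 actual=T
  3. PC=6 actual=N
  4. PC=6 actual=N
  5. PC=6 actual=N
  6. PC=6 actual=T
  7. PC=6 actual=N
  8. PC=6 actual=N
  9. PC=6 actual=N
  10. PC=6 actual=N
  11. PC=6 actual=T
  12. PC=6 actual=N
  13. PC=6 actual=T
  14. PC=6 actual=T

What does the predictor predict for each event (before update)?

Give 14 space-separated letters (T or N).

Ev 1: PC=6 idx=0 pred=T actual=N -> ctr[0]=2
Ev 2: PC=6 idx=0 pred=T actual=T -> ctr[0]=3
Ev 3: PC=6 idx=0 pred=T actual=N -> ctr[0]=2
Ev 4: PC=6 idx=0 pred=T actual=N -> ctr[0]=1
Ev 5: PC=6 idx=0 pred=N actual=N -> ctr[0]=0
Ev 6: PC=6 idx=0 pred=N actual=T -> ctr[0]=1
Ev 7: PC=6 idx=0 pred=N actual=N -> ctr[0]=0
Ev 8: PC=6 idx=0 pred=N actual=N -> ctr[0]=0
Ev 9: PC=6 idx=0 pred=N actual=N -> ctr[0]=0
Ev 10: PC=6 idx=0 pred=N actual=N -> ctr[0]=0
Ev 11: PC=6 idx=0 pred=N actual=T -> ctr[0]=1
Ev 12: PC=6 idx=0 pred=N actual=N -> ctr[0]=0
Ev 13: PC=6 idx=0 pred=N actual=T -> ctr[0]=1
Ev 14: PC=6 idx=0 pred=N actual=T -> ctr[0]=2

Answer: T T T T N N N N N N N N N N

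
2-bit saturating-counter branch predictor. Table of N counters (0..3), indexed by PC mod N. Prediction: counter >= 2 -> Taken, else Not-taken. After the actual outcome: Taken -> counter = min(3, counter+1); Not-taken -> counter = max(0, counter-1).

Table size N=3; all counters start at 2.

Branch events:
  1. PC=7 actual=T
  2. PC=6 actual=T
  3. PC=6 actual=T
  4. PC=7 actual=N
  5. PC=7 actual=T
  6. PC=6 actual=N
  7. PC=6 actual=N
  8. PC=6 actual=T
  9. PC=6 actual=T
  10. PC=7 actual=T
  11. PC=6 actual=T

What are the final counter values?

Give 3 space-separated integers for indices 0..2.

Ev 1: PC=7 idx=1 pred=T actual=T -> ctr[1]=3
Ev 2: PC=6 idx=0 pred=T actual=T -> ctr[0]=3
Ev 3: PC=6 idx=0 pred=T actual=T -> ctr[0]=3
Ev 4: PC=7 idx=1 pred=T actual=N -> ctr[1]=2
Ev 5: PC=7 idx=1 pred=T actual=T -> ctr[1]=3
Ev 6: PC=6 idx=0 pred=T actual=N -> ctr[0]=2
Ev 7: PC=6 idx=0 pred=T actual=N -> ctr[0]=1
Ev 8: PC=6 idx=0 pred=N actual=T -> ctr[0]=2
Ev 9: PC=6 idx=0 pred=T actual=T -> ctr[0]=3
Ev 10: PC=7 idx=1 pred=T actual=T -> ctr[1]=3
Ev 11: PC=6 idx=0 pred=T actual=T -> ctr[0]=3

Answer: 3 3 2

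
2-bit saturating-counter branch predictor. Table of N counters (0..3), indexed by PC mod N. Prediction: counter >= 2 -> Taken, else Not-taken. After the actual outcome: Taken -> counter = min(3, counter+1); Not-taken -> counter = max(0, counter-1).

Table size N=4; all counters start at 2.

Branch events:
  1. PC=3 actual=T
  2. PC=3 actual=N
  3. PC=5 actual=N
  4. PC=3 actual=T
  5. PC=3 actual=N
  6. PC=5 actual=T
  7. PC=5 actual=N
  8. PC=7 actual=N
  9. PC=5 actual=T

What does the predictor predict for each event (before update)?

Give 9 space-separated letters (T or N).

Ev 1: PC=3 idx=3 pred=T actual=T -> ctr[3]=3
Ev 2: PC=3 idx=3 pred=T actual=N -> ctr[3]=2
Ev 3: PC=5 idx=1 pred=T actual=N -> ctr[1]=1
Ev 4: PC=3 idx=3 pred=T actual=T -> ctr[3]=3
Ev 5: PC=3 idx=3 pred=T actual=N -> ctr[3]=2
Ev 6: PC=5 idx=1 pred=N actual=T -> ctr[1]=2
Ev 7: PC=5 idx=1 pred=T actual=N -> ctr[1]=1
Ev 8: PC=7 idx=3 pred=T actual=N -> ctr[3]=1
Ev 9: PC=5 idx=1 pred=N actual=T -> ctr[1]=2

Answer: T T T T T N T T N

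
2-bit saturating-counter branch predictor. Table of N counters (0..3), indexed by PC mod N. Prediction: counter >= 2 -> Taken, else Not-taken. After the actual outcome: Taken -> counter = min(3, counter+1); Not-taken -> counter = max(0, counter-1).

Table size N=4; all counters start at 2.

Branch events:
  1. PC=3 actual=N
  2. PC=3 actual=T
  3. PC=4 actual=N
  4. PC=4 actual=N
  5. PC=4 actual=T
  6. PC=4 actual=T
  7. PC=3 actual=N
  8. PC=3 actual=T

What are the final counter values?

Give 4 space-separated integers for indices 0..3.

Ev 1: PC=3 idx=3 pred=T actual=N -> ctr[3]=1
Ev 2: PC=3 idx=3 pred=N actual=T -> ctr[3]=2
Ev 3: PC=4 idx=0 pred=T actual=N -> ctr[0]=1
Ev 4: PC=4 idx=0 pred=N actual=N -> ctr[0]=0
Ev 5: PC=4 idx=0 pred=N actual=T -> ctr[0]=1
Ev 6: PC=4 idx=0 pred=N actual=T -> ctr[0]=2
Ev 7: PC=3 idx=3 pred=T actual=N -> ctr[3]=1
Ev 8: PC=3 idx=3 pred=N actual=T -> ctr[3]=2

Answer: 2 2 2 2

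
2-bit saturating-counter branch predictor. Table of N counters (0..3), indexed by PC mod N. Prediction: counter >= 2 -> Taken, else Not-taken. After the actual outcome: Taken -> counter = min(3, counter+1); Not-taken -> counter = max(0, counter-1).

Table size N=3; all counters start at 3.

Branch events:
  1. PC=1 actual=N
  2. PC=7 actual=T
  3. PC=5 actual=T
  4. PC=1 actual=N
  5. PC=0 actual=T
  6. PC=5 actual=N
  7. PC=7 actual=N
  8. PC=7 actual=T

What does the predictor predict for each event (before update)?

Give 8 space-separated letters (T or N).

Answer: T T T T T T T N

Derivation:
Ev 1: PC=1 idx=1 pred=T actual=N -> ctr[1]=2
Ev 2: PC=7 idx=1 pred=T actual=T -> ctr[1]=3
Ev 3: PC=5 idx=2 pred=T actual=T -> ctr[2]=3
Ev 4: PC=1 idx=1 pred=T actual=N -> ctr[1]=2
Ev 5: PC=0 idx=0 pred=T actual=T -> ctr[0]=3
Ev 6: PC=5 idx=2 pred=T actual=N -> ctr[2]=2
Ev 7: PC=7 idx=1 pred=T actual=N -> ctr[1]=1
Ev 8: PC=7 idx=1 pred=N actual=T -> ctr[1]=2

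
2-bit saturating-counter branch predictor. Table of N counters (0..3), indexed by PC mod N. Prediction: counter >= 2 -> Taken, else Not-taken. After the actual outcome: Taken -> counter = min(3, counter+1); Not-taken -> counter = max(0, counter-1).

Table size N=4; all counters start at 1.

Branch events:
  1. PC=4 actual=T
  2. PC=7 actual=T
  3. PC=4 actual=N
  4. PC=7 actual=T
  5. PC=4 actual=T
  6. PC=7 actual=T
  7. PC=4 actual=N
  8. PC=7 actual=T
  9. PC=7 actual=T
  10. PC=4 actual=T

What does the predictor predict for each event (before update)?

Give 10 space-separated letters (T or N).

Ev 1: PC=4 idx=0 pred=N actual=T -> ctr[0]=2
Ev 2: PC=7 idx=3 pred=N actual=T -> ctr[3]=2
Ev 3: PC=4 idx=0 pred=T actual=N -> ctr[0]=1
Ev 4: PC=7 idx=3 pred=T actual=T -> ctr[3]=3
Ev 5: PC=4 idx=0 pred=N actual=T -> ctr[0]=2
Ev 6: PC=7 idx=3 pred=T actual=T -> ctr[3]=3
Ev 7: PC=4 idx=0 pred=T actual=N -> ctr[0]=1
Ev 8: PC=7 idx=3 pred=T actual=T -> ctr[3]=3
Ev 9: PC=7 idx=3 pred=T actual=T -> ctr[3]=3
Ev 10: PC=4 idx=0 pred=N actual=T -> ctr[0]=2

Answer: N N T T N T T T T N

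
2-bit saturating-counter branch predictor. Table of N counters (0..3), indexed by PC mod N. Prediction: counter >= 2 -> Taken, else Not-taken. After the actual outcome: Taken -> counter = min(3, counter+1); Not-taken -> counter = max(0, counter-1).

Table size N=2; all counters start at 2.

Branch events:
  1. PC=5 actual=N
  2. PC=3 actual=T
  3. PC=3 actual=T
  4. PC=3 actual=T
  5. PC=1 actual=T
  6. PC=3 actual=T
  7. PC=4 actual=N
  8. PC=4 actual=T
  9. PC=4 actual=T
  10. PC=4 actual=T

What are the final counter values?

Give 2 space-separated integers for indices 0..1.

Answer: 3 3

Derivation:
Ev 1: PC=5 idx=1 pred=T actual=N -> ctr[1]=1
Ev 2: PC=3 idx=1 pred=N actual=T -> ctr[1]=2
Ev 3: PC=3 idx=1 pred=T actual=T -> ctr[1]=3
Ev 4: PC=3 idx=1 pred=T actual=T -> ctr[1]=3
Ev 5: PC=1 idx=1 pred=T actual=T -> ctr[1]=3
Ev 6: PC=3 idx=1 pred=T actual=T -> ctr[1]=3
Ev 7: PC=4 idx=0 pred=T actual=N -> ctr[0]=1
Ev 8: PC=4 idx=0 pred=N actual=T -> ctr[0]=2
Ev 9: PC=4 idx=0 pred=T actual=T -> ctr[0]=3
Ev 10: PC=4 idx=0 pred=T actual=T -> ctr[0]=3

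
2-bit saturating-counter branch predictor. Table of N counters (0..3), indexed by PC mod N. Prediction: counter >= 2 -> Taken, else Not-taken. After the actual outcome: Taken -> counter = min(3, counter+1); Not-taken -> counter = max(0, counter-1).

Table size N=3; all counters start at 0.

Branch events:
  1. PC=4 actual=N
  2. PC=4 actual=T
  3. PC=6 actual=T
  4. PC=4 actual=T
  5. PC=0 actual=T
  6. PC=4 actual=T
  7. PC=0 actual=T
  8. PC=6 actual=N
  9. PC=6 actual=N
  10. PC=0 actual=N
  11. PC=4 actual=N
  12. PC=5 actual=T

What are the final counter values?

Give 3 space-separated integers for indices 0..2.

Ev 1: PC=4 idx=1 pred=N actual=N -> ctr[1]=0
Ev 2: PC=4 idx=1 pred=N actual=T -> ctr[1]=1
Ev 3: PC=6 idx=0 pred=N actual=T -> ctr[0]=1
Ev 4: PC=4 idx=1 pred=N actual=T -> ctr[1]=2
Ev 5: PC=0 idx=0 pred=N actual=T -> ctr[0]=2
Ev 6: PC=4 idx=1 pred=T actual=T -> ctr[1]=3
Ev 7: PC=0 idx=0 pred=T actual=T -> ctr[0]=3
Ev 8: PC=6 idx=0 pred=T actual=N -> ctr[0]=2
Ev 9: PC=6 idx=0 pred=T actual=N -> ctr[0]=1
Ev 10: PC=0 idx=0 pred=N actual=N -> ctr[0]=0
Ev 11: PC=4 idx=1 pred=T actual=N -> ctr[1]=2
Ev 12: PC=5 idx=2 pred=N actual=T -> ctr[2]=1

Answer: 0 2 1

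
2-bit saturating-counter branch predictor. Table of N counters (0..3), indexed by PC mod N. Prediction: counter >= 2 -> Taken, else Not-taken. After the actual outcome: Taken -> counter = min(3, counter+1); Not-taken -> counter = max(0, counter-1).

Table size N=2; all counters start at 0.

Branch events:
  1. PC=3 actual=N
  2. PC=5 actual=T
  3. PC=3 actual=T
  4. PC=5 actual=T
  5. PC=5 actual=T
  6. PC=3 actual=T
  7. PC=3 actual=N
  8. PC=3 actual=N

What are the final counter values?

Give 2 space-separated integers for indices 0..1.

Answer: 0 1

Derivation:
Ev 1: PC=3 idx=1 pred=N actual=N -> ctr[1]=0
Ev 2: PC=5 idx=1 pred=N actual=T -> ctr[1]=1
Ev 3: PC=3 idx=1 pred=N actual=T -> ctr[1]=2
Ev 4: PC=5 idx=1 pred=T actual=T -> ctr[1]=3
Ev 5: PC=5 idx=1 pred=T actual=T -> ctr[1]=3
Ev 6: PC=3 idx=1 pred=T actual=T -> ctr[1]=3
Ev 7: PC=3 idx=1 pred=T actual=N -> ctr[1]=2
Ev 8: PC=3 idx=1 pred=T actual=N -> ctr[1]=1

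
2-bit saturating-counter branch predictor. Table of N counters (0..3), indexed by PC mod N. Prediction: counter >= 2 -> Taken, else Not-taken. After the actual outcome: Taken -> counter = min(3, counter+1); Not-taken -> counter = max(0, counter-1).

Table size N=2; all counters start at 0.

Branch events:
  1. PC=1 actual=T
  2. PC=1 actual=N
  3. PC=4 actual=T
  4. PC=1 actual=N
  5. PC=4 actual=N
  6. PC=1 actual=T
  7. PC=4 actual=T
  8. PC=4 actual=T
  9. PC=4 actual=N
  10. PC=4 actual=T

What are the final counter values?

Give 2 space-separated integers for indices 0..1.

Ev 1: PC=1 idx=1 pred=N actual=T -> ctr[1]=1
Ev 2: PC=1 idx=1 pred=N actual=N -> ctr[1]=0
Ev 3: PC=4 idx=0 pred=N actual=T -> ctr[0]=1
Ev 4: PC=1 idx=1 pred=N actual=N -> ctr[1]=0
Ev 5: PC=4 idx=0 pred=N actual=N -> ctr[0]=0
Ev 6: PC=1 idx=1 pred=N actual=T -> ctr[1]=1
Ev 7: PC=4 idx=0 pred=N actual=T -> ctr[0]=1
Ev 8: PC=4 idx=0 pred=N actual=T -> ctr[0]=2
Ev 9: PC=4 idx=0 pred=T actual=N -> ctr[0]=1
Ev 10: PC=4 idx=0 pred=N actual=T -> ctr[0]=2

Answer: 2 1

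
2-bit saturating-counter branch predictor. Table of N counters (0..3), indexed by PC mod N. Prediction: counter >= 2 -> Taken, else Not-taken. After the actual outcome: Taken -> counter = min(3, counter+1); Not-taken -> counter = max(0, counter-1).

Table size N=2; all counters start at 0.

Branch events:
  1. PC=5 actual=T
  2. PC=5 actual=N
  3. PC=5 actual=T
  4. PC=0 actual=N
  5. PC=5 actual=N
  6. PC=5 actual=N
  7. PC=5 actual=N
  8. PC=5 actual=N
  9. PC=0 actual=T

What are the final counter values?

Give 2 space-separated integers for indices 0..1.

Answer: 1 0

Derivation:
Ev 1: PC=5 idx=1 pred=N actual=T -> ctr[1]=1
Ev 2: PC=5 idx=1 pred=N actual=N -> ctr[1]=0
Ev 3: PC=5 idx=1 pred=N actual=T -> ctr[1]=1
Ev 4: PC=0 idx=0 pred=N actual=N -> ctr[0]=0
Ev 5: PC=5 idx=1 pred=N actual=N -> ctr[1]=0
Ev 6: PC=5 idx=1 pred=N actual=N -> ctr[1]=0
Ev 7: PC=5 idx=1 pred=N actual=N -> ctr[1]=0
Ev 8: PC=5 idx=1 pred=N actual=N -> ctr[1]=0
Ev 9: PC=0 idx=0 pred=N actual=T -> ctr[0]=1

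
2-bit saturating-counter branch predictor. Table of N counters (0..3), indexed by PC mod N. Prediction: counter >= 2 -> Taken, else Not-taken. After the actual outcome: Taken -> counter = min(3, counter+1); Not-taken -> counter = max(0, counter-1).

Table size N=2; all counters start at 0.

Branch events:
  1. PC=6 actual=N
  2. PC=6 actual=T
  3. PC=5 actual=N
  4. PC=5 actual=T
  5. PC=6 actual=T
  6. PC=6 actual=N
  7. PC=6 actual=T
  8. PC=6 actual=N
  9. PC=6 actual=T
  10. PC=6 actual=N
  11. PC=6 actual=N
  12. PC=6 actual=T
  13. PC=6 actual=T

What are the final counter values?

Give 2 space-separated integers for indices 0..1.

Answer: 2 1

Derivation:
Ev 1: PC=6 idx=0 pred=N actual=N -> ctr[0]=0
Ev 2: PC=6 idx=0 pred=N actual=T -> ctr[0]=1
Ev 3: PC=5 idx=1 pred=N actual=N -> ctr[1]=0
Ev 4: PC=5 idx=1 pred=N actual=T -> ctr[1]=1
Ev 5: PC=6 idx=0 pred=N actual=T -> ctr[0]=2
Ev 6: PC=6 idx=0 pred=T actual=N -> ctr[0]=1
Ev 7: PC=6 idx=0 pred=N actual=T -> ctr[0]=2
Ev 8: PC=6 idx=0 pred=T actual=N -> ctr[0]=1
Ev 9: PC=6 idx=0 pred=N actual=T -> ctr[0]=2
Ev 10: PC=6 idx=0 pred=T actual=N -> ctr[0]=1
Ev 11: PC=6 idx=0 pred=N actual=N -> ctr[0]=0
Ev 12: PC=6 idx=0 pred=N actual=T -> ctr[0]=1
Ev 13: PC=6 idx=0 pred=N actual=T -> ctr[0]=2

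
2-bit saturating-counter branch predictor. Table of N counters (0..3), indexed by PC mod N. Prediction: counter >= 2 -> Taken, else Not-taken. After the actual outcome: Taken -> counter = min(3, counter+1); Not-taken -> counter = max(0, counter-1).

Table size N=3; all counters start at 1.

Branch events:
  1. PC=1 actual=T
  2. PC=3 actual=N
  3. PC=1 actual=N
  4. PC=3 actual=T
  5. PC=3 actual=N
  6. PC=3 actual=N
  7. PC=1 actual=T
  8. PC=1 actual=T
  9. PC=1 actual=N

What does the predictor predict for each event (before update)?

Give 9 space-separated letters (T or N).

Answer: N N T N N N N T T

Derivation:
Ev 1: PC=1 idx=1 pred=N actual=T -> ctr[1]=2
Ev 2: PC=3 idx=0 pred=N actual=N -> ctr[0]=0
Ev 3: PC=1 idx=1 pred=T actual=N -> ctr[1]=1
Ev 4: PC=3 idx=0 pred=N actual=T -> ctr[0]=1
Ev 5: PC=3 idx=0 pred=N actual=N -> ctr[0]=0
Ev 6: PC=3 idx=0 pred=N actual=N -> ctr[0]=0
Ev 7: PC=1 idx=1 pred=N actual=T -> ctr[1]=2
Ev 8: PC=1 idx=1 pred=T actual=T -> ctr[1]=3
Ev 9: PC=1 idx=1 pred=T actual=N -> ctr[1]=2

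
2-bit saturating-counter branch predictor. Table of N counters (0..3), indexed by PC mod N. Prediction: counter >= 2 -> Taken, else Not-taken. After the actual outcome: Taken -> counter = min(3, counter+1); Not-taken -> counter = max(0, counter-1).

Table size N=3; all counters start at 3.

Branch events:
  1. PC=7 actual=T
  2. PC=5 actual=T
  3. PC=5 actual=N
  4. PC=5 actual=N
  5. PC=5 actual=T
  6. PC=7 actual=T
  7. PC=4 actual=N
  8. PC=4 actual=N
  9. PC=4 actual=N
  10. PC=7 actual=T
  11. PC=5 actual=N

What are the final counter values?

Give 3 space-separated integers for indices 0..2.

Ev 1: PC=7 idx=1 pred=T actual=T -> ctr[1]=3
Ev 2: PC=5 idx=2 pred=T actual=T -> ctr[2]=3
Ev 3: PC=5 idx=2 pred=T actual=N -> ctr[2]=2
Ev 4: PC=5 idx=2 pred=T actual=N -> ctr[2]=1
Ev 5: PC=5 idx=2 pred=N actual=T -> ctr[2]=2
Ev 6: PC=7 idx=1 pred=T actual=T -> ctr[1]=3
Ev 7: PC=4 idx=1 pred=T actual=N -> ctr[1]=2
Ev 8: PC=4 idx=1 pred=T actual=N -> ctr[1]=1
Ev 9: PC=4 idx=1 pred=N actual=N -> ctr[1]=0
Ev 10: PC=7 idx=1 pred=N actual=T -> ctr[1]=1
Ev 11: PC=5 idx=2 pred=T actual=N -> ctr[2]=1

Answer: 3 1 1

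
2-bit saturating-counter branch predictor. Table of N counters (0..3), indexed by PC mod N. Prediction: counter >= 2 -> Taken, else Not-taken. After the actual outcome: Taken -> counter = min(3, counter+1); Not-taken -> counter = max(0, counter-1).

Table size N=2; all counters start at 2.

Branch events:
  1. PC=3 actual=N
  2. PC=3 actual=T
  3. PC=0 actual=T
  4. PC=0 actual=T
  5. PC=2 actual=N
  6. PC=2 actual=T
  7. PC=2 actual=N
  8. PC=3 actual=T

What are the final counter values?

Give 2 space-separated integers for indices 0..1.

Answer: 2 3

Derivation:
Ev 1: PC=3 idx=1 pred=T actual=N -> ctr[1]=1
Ev 2: PC=3 idx=1 pred=N actual=T -> ctr[1]=2
Ev 3: PC=0 idx=0 pred=T actual=T -> ctr[0]=3
Ev 4: PC=0 idx=0 pred=T actual=T -> ctr[0]=3
Ev 5: PC=2 idx=0 pred=T actual=N -> ctr[0]=2
Ev 6: PC=2 idx=0 pred=T actual=T -> ctr[0]=3
Ev 7: PC=2 idx=0 pred=T actual=N -> ctr[0]=2
Ev 8: PC=3 idx=1 pred=T actual=T -> ctr[1]=3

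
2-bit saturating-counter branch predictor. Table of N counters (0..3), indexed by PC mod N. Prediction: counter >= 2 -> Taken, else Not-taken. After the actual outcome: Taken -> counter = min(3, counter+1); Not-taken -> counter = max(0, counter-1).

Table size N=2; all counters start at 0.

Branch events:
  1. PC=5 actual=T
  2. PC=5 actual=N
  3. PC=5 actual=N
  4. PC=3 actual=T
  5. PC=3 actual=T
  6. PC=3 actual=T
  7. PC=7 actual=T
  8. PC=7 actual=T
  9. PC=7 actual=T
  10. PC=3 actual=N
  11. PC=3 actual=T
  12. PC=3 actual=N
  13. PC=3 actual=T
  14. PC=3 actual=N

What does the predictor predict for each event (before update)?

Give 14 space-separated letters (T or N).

Answer: N N N N N T T T T T T T T T

Derivation:
Ev 1: PC=5 idx=1 pred=N actual=T -> ctr[1]=1
Ev 2: PC=5 idx=1 pred=N actual=N -> ctr[1]=0
Ev 3: PC=5 idx=1 pred=N actual=N -> ctr[1]=0
Ev 4: PC=3 idx=1 pred=N actual=T -> ctr[1]=1
Ev 5: PC=3 idx=1 pred=N actual=T -> ctr[1]=2
Ev 6: PC=3 idx=1 pred=T actual=T -> ctr[1]=3
Ev 7: PC=7 idx=1 pred=T actual=T -> ctr[1]=3
Ev 8: PC=7 idx=1 pred=T actual=T -> ctr[1]=3
Ev 9: PC=7 idx=1 pred=T actual=T -> ctr[1]=3
Ev 10: PC=3 idx=1 pred=T actual=N -> ctr[1]=2
Ev 11: PC=3 idx=1 pred=T actual=T -> ctr[1]=3
Ev 12: PC=3 idx=1 pred=T actual=N -> ctr[1]=2
Ev 13: PC=3 idx=1 pred=T actual=T -> ctr[1]=3
Ev 14: PC=3 idx=1 pred=T actual=N -> ctr[1]=2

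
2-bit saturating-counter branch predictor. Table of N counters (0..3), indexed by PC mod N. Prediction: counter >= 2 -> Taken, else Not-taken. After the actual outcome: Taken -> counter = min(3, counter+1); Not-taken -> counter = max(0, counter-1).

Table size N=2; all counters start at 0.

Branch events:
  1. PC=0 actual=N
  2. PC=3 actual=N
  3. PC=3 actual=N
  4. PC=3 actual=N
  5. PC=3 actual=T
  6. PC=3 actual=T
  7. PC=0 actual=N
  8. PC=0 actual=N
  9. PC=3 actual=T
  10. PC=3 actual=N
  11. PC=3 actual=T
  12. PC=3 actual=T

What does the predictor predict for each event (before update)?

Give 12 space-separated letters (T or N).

Ev 1: PC=0 idx=0 pred=N actual=N -> ctr[0]=0
Ev 2: PC=3 idx=1 pred=N actual=N -> ctr[1]=0
Ev 3: PC=3 idx=1 pred=N actual=N -> ctr[1]=0
Ev 4: PC=3 idx=1 pred=N actual=N -> ctr[1]=0
Ev 5: PC=3 idx=1 pred=N actual=T -> ctr[1]=1
Ev 6: PC=3 idx=1 pred=N actual=T -> ctr[1]=2
Ev 7: PC=0 idx=0 pred=N actual=N -> ctr[0]=0
Ev 8: PC=0 idx=0 pred=N actual=N -> ctr[0]=0
Ev 9: PC=3 idx=1 pred=T actual=T -> ctr[1]=3
Ev 10: PC=3 idx=1 pred=T actual=N -> ctr[1]=2
Ev 11: PC=3 idx=1 pred=T actual=T -> ctr[1]=3
Ev 12: PC=3 idx=1 pred=T actual=T -> ctr[1]=3

Answer: N N N N N N N N T T T T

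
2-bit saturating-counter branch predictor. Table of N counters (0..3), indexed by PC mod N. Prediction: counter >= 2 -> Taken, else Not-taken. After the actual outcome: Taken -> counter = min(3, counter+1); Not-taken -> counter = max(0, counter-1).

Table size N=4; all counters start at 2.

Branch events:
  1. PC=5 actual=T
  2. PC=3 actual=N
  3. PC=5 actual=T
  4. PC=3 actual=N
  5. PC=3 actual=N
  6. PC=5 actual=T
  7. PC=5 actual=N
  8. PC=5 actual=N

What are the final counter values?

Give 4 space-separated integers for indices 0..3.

Ev 1: PC=5 idx=1 pred=T actual=T -> ctr[1]=3
Ev 2: PC=3 idx=3 pred=T actual=N -> ctr[3]=1
Ev 3: PC=5 idx=1 pred=T actual=T -> ctr[1]=3
Ev 4: PC=3 idx=3 pred=N actual=N -> ctr[3]=0
Ev 5: PC=3 idx=3 pred=N actual=N -> ctr[3]=0
Ev 6: PC=5 idx=1 pred=T actual=T -> ctr[1]=3
Ev 7: PC=5 idx=1 pred=T actual=N -> ctr[1]=2
Ev 8: PC=5 idx=1 pred=T actual=N -> ctr[1]=1

Answer: 2 1 2 0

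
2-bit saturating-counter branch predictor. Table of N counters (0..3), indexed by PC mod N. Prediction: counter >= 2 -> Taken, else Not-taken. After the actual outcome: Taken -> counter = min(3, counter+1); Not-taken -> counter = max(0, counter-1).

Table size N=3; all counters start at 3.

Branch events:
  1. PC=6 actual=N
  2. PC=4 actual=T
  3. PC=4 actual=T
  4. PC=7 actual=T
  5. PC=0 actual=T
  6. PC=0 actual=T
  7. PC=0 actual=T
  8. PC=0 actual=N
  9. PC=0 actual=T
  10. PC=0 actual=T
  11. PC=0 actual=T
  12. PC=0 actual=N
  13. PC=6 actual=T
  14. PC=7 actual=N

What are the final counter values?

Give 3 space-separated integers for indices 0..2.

Answer: 3 2 3

Derivation:
Ev 1: PC=6 idx=0 pred=T actual=N -> ctr[0]=2
Ev 2: PC=4 idx=1 pred=T actual=T -> ctr[1]=3
Ev 3: PC=4 idx=1 pred=T actual=T -> ctr[1]=3
Ev 4: PC=7 idx=1 pred=T actual=T -> ctr[1]=3
Ev 5: PC=0 idx=0 pred=T actual=T -> ctr[0]=3
Ev 6: PC=0 idx=0 pred=T actual=T -> ctr[0]=3
Ev 7: PC=0 idx=0 pred=T actual=T -> ctr[0]=3
Ev 8: PC=0 idx=0 pred=T actual=N -> ctr[0]=2
Ev 9: PC=0 idx=0 pred=T actual=T -> ctr[0]=3
Ev 10: PC=0 idx=0 pred=T actual=T -> ctr[0]=3
Ev 11: PC=0 idx=0 pred=T actual=T -> ctr[0]=3
Ev 12: PC=0 idx=0 pred=T actual=N -> ctr[0]=2
Ev 13: PC=6 idx=0 pred=T actual=T -> ctr[0]=3
Ev 14: PC=7 idx=1 pred=T actual=N -> ctr[1]=2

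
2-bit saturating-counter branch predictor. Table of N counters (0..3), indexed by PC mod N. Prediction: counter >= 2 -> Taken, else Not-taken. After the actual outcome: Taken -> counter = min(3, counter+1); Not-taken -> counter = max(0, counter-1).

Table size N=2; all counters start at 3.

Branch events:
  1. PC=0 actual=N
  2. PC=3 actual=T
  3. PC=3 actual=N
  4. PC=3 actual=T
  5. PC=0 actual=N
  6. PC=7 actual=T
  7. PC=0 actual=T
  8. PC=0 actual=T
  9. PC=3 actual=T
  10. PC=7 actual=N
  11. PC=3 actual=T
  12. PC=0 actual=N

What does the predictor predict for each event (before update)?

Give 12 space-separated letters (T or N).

Ev 1: PC=0 idx=0 pred=T actual=N -> ctr[0]=2
Ev 2: PC=3 idx=1 pred=T actual=T -> ctr[1]=3
Ev 3: PC=3 idx=1 pred=T actual=N -> ctr[1]=2
Ev 4: PC=3 idx=1 pred=T actual=T -> ctr[1]=3
Ev 5: PC=0 idx=0 pred=T actual=N -> ctr[0]=1
Ev 6: PC=7 idx=1 pred=T actual=T -> ctr[1]=3
Ev 7: PC=0 idx=0 pred=N actual=T -> ctr[0]=2
Ev 8: PC=0 idx=0 pred=T actual=T -> ctr[0]=3
Ev 9: PC=3 idx=1 pred=T actual=T -> ctr[1]=3
Ev 10: PC=7 idx=1 pred=T actual=N -> ctr[1]=2
Ev 11: PC=3 idx=1 pred=T actual=T -> ctr[1]=3
Ev 12: PC=0 idx=0 pred=T actual=N -> ctr[0]=2

Answer: T T T T T T N T T T T T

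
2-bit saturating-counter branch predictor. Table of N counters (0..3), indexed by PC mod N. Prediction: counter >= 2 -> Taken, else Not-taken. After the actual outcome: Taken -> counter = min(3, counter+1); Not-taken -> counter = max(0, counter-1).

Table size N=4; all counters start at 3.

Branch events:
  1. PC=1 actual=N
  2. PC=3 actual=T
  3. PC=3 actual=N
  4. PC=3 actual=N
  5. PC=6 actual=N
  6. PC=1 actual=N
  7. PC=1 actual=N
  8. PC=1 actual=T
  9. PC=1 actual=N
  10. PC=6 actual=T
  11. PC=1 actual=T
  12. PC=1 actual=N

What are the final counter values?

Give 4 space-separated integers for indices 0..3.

Ev 1: PC=1 idx=1 pred=T actual=N -> ctr[1]=2
Ev 2: PC=3 idx=3 pred=T actual=T -> ctr[3]=3
Ev 3: PC=3 idx=3 pred=T actual=N -> ctr[3]=2
Ev 4: PC=3 idx=3 pred=T actual=N -> ctr[3]=1
Ev 5: PC=6 idx=2 pred=T actual=N -> ctr[2]=2
Ev 6: PC=1 idx=1 pred=T actual=N -> ctr[1]=1
Ev 7: PC=1 idx=1 pred=N actual=N -> ctr[1]=0
Ev 8: PC=1 idx=1 pred=N actual=T -> ctr[1]=1
Ev 9: PC=1 idx=1 pred=N actual=N -> ctr[1]=0
Ev 10: PC=6 idx=2 pred=T actual=T -> ctr[2]=3
Ev 11: PC=1 idx=1 pred=N actual=T -> ctr[1]=1
Ev 12: PC=1 idx=1 pred=N actual=N -> ctr[1]=0

Answer: 3 0 3 1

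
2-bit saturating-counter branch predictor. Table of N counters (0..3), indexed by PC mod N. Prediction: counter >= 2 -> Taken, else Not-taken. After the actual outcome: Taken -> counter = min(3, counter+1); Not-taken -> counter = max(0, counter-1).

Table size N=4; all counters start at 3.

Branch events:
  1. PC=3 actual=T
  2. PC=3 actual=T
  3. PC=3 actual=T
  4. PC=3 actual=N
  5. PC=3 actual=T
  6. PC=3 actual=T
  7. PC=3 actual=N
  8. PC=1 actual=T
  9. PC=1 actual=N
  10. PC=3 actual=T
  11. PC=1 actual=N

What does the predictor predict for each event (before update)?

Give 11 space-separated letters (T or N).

Answer: T T T T T T T T T T T

Derivation:
Ev 1: PC=3 idx=3 pred=T actual=T -> ctr[3]=3
Ev 2: PC=3 idx=3 pred=T actual=T -> ctr[3]=3
Ev 3: PC=3 idx=3 pred=T actual=T -> ctr[3]=3
Ev 4: PC=3 idx=3 pred=T actual=N -> ctr[3]=2
Ev 5: PC=3 idx=3 pred=T actual=T -> ctr[3]=3
Ev 6: PC=3 idx=3 pred=T actual=T -> ctr[3]=3
Ev 7: PC=3 idx=3 pred=T actual=N -> ctr[3]=2
Ev 8: PC=1 idx=1 pred=T actual=T -> ctr[1]=3
Ev 9: PC=1 idx=1 pred=T actual=N -> ctr[1]=2
Ev 10: PC=3 idx=3 pred=T actual=T -> ctr[3]=3
Ev 11: PC=1 idx=1 pred=T actual=N -> ctr[1]=1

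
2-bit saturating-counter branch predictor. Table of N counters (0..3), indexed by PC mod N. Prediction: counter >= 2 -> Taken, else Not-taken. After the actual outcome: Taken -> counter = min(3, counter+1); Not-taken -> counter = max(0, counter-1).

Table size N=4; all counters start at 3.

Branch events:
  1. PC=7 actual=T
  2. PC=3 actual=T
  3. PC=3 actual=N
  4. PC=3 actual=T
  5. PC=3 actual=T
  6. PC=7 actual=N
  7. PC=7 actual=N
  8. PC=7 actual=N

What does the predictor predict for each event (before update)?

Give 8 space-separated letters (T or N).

Answer: T T T T T T T N

Derivation:
Ev 1: PC=7 idx=3 pred=T actual=T -> ctr[3]=3
Ev 2: PC=3 idx=3 pred=T actual=T -> ctr[3]=3
Ev 3: PC=3 idx=3 pred=T actual=N -> ctr[3]=2
Ev 4: PC=3 idx=3 pred=T actual=T -> ctr[3]=3
Ev 5: PC=3 idx=3 pred=T actual=T -> ctr[3]=3
Ev 6: PC=7 idx=3 pred=T actual=N -> ctr[3]=2
Ev 7: PC=7 idx=3 pred=T actual=N -> ctr[3]=1
Ev 8: PC=7 idx=3 pred=N actual=N -> ctr[3]=0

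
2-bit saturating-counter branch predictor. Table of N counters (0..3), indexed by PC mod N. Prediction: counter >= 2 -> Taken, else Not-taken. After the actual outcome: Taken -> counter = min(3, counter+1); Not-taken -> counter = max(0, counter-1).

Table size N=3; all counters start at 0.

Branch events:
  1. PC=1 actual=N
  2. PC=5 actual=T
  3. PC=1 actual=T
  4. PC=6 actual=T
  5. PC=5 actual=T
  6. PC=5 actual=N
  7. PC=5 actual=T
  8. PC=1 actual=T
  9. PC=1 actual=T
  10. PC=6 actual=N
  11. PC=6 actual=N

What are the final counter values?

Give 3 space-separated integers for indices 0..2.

Answer: 0 3 2

Derivation:
Ev 1: PC=1 idx=1 pred=N actual=N -> ctr[1]=0
Ev 2: PC=5 idx=2 pred=N actual=T -> ctr[2]=1
Ev 3: PC=1 idx=1 pred=N actual=T -> ctr[1]=1
Ev 4: PC=6 idx=0 pred=N actual=T -> ctr[0]=1
Ev 5: PC=5 idx=2 pred=N actual=T -> ctr[2]=2
Ev 6: PC=5 idx=2 pred=T actual=N -> ctr[2]=1
Ev 7: PC=5 idx=2 pred=N actual=T -> ctr[2]=2
Ev 8: PC=1 idx=1 pred=N actual=T -> ctr[1]=2
Ev 9: PC=1 idx=1 pred=T actual=T -> ctr[1]=3
Ev 10: PC=6 idx=0 pred=N actual=N -> ctr[0]=0
Ev 11: PC=6 idx=0 pred=N actual=N -> ctr[0]=0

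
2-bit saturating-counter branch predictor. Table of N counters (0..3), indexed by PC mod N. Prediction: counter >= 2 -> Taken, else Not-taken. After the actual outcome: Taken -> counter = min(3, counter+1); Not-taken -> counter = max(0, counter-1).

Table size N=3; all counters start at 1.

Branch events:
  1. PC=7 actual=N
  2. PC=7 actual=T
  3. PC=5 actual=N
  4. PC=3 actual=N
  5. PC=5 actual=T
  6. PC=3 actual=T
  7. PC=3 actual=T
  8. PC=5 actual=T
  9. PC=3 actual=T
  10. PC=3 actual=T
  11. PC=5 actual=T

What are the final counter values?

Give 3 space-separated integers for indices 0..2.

Ev 1: PC=7 idx=1 pred=N actual=N -> ctr[1]=0
Ev 2: PC=7 idx=1 pred=N actual=T -> ctr[1]=1
Ev 3: PC=5 idx=2 pred=N actual=N -> ctr[2]=0
Ev 4: PC=3 idx=0 pred=N actual=N -> ctr[0]=0
Ev 5: PC=5 idx=2 pred=N actual=T -> ctr[2]=1
Ev 6: PC=3 idx=0 pred=N actual=T -> ctr[0]=1
Ev 7: PC=3 idx=0 pred=N actual=T -> ctr[0]=2
Ev 8: PC=5 idx=2 pred=N actual=T -> ctr[2]=2
Ev 9: PC=3 idx=0 pred=T actual=T -> ctr[0]=3
Ev 10: PC=3 idx=0 pred=T actual=T -> ctr[0]=3
Ev 11: PC=5 idx=2 pred=T actual=T -> ctr[2]=3

Answer: 3 1 3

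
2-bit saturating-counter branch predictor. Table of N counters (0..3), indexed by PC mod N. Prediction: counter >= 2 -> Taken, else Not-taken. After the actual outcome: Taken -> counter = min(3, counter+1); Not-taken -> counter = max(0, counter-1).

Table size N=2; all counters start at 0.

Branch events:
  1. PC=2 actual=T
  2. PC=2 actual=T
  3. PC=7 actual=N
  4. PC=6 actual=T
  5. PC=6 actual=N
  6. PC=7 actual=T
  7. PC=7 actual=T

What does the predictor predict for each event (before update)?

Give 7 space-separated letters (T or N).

Ev 1: PC=2 idx=0 pred=N actual=T -> ctr[0]=1
Ev 2: PC=2 idx=0 pred=N actual=T -> ctr[0]=2
Ev 3: PC=7 idx=1 pred=N actual=N -> ctr[1]=0
Ev 4: PC=6 idx=0 pred=T actual=T -> ctr[0]=3
Ev 5: PC=6 idx=0 pred=T actual=N -> ctr[0]=2
Ev 6: PC=7 idx=1 pred=N actual=T -> ctr[1]=1
Ev 7: PC=7 idx=1 pred=N actual=T -> ctr[1]=2

Answer: N N N T T N N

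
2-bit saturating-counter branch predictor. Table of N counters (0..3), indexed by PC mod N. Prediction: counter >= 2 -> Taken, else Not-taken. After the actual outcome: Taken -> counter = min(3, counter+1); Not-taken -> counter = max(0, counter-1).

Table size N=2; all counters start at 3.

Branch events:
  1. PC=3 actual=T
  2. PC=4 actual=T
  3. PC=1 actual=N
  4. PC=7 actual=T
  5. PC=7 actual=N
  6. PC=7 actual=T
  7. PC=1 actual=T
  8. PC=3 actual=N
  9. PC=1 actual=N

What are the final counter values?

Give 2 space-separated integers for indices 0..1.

Answer: 3 1

Derivation:
Ev 1: PC=3 idx=1 pred=T actual=T -> ctr[1]=3
Ev 2: PC=4 idx=0 pred=T actual=T -> ctr[0]=3
Ev 3: PC=1 idx=1 pred=T actual=N -> ctr[1]=2
Ev 4: PC=7 idx=1 pred=T actual=T -> ctr[1]=3
Ev 5: PC=7 idx=1 pred=T actual=N -> ctr[1]=2
Ev 6: PC=7 idx=1 pred=T actual=T -> ctr[1]=3
Ev 7: PC=1 idx=1 pred=T actual=T -> ctr[1]=3
Ev 8: PC=3 idx=1 pred=T actual=N -> ctr[1]=2
Ev 9: PC=1 idx=1 pred=T actual=N -> ctr[1]=1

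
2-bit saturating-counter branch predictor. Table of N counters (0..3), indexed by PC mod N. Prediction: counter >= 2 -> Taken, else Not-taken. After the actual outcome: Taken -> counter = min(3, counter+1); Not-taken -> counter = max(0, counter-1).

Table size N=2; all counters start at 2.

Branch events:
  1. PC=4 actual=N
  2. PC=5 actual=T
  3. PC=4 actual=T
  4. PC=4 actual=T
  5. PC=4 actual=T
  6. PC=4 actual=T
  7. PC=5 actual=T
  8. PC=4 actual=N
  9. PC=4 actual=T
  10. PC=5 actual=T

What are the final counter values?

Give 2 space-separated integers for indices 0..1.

Answer: 3 3

Derivation:
Ev 1: PC=4 idx=0 pred=T actual=N -> ctr[0]=1
Ev 2: PC=5 idx=1 pred=T actual=T -> ctr[1]=3
Ev 3: PC=4 idx=0 pred=N actual=T -> ctr[0]=2
Ev 4: PC=4 idx=0 pred=T actual=T -> ctr[0]=3
Ev 5: PC=4 idx=0 pred=T actual=T -> ctr[0]=3
Ev 6: PC=4 idx=0 pred=T actual=T -> ctr[0]=3
Ev 7: PC=5 idx=1 pred=T actual=T -> ctr[1]=3
Ev 8: PC=4 idx=0 pred=T actual=N -> ctr[0]=2
Ev 9: PC=4 idx=0 pred=T actual=T -> ctr[0]=3
Ev 10: PC=5 idx=1 pred=T actual=T -> ctr[1]=3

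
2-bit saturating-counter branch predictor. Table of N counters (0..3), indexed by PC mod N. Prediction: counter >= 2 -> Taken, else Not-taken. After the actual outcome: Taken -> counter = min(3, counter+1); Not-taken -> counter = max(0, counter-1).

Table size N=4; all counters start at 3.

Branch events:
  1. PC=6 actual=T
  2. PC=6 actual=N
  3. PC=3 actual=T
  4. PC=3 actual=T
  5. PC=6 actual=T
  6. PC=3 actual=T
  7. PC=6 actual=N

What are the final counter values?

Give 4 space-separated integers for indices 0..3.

Ev 1: PC=6 idx=2 pred=T actual=T -> ctr[2]=3
Ev 2: PC=6 idx=2 pred=T actual=N -> ctr[2]=2
Ev 3: PC=3 idx=3 pred=T actual=T -> ctr[3]=3
Ev 4: PC=3 idx=3 pred=T actual=T -> ctr[3]=3
Ev 5: PC=6 idx=2 pred=T actual=T -> ctr[2]=3
Ev 6: PC=3 idx=3 pred=T actual=T -> ctr[3]=3
Ev 7: PC=6 idx=2 pred=T actual=N -> ctr[2]=2

Answer: 3 3 2 3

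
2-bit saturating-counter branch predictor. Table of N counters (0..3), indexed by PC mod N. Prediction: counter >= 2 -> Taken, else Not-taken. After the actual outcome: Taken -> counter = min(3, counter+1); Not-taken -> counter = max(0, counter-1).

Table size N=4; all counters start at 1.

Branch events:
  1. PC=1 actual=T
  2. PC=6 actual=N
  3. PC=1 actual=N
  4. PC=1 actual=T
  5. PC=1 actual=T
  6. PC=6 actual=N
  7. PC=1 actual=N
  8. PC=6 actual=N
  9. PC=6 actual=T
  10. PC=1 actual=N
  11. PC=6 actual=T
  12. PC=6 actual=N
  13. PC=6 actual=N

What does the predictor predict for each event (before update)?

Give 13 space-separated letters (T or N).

Answer: N N T N T N T N N T N T N

Derivation:
Ev 1: PC=1 idx=1 pred=N actual=T -> ctr[1]=2
Ev 2: PC=6 idx=2 pred=N actual=N -> ctr[2]=0
Ev 3: PC=1 idx=1 pred=T actual=N -> ctr[1]=1
Ev 4: PC=1 idx=1 pred=N actual=T -> ctr[1]=2
Ev 5: PC=1 idx=1 pred=T actual=T -> ctr[1]=3
Ev 6: PC=6 idx=2 pred=N actual=N -> ctr[2]=0
Ev 7: PC=1 idx=1 pred=T actual=N -> ctr[1]=2
Ev 8: PC=6 idx=2 pred=N actual=N -> ctr[2]=0
Ev 9: PC=6 idx=2 pred=N actual=T -> ctr[2]=1
Ev 10: PC=1 idx=1 pred=T actual=N -> ctr[1]=1
Ev 11: PC=6 idx=2 pred=N actual=T -> ctr[2]=2
Ev 12: PC=6 idx=2 pred=T actual=N -> ctr[2]=1
Ev 13: PC=6 idx=2 pred=N actual=N -> ctr[2]=0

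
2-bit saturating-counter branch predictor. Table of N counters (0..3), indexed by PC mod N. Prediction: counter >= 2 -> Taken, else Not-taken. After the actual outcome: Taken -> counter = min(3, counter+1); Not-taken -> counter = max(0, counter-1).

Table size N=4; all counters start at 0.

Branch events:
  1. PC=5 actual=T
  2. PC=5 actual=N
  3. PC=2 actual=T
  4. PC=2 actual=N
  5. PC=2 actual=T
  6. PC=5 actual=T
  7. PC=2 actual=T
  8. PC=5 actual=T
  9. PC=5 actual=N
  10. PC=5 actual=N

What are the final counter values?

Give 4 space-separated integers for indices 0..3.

Answer: 0 0 2 0

Derivation:
Ev 1: PC=5 idx=1 pred=N actual=T -> ctr[1]=1
Ev 2: PC=5 idx=1 pred=N actual=N -> ctr[1]=0
Ev 3: PC=2 idx=2 pred=N actual=T -> ctr[2]=1
Ev 4: PC=2 idx=2 pred=N actual=N -> ctr[2]=0
Ev 5: PC=2 idx=2 pred=N actual=T -> ctr[2]=1
Ev 6: PC=5 idx=1 pred=N actual=T -> ctr[1]=1
Ev 7: PC=2 idx=2 pred=N actual=T -> ctr[2]=2
Ev 8: PC=5 idx=1 pred=N actual=T -> ctr[1]=2
Ev 9: PC=5 idx=1 pred=T actual=N -> ctr[1]=1
Ev 10: PC=5 idx=1 pred=N actual=N -> ctr[1]=0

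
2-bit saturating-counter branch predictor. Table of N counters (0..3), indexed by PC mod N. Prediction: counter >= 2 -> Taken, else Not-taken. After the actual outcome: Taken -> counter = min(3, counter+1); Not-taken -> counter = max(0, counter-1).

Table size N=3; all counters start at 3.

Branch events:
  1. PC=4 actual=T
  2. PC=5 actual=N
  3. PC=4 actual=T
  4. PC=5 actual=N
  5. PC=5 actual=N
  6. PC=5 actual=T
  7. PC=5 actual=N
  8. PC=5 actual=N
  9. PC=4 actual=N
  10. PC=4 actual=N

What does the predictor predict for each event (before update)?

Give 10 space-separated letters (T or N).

Answer: T T T T N N N N T T

Derivation:
Ev 1: PC=4 idx=1 pred=T actual=T -> ctr[1]=3
Ev 2: PC=5 idx=2 pred=T actual=N -> ctr[2]=2
Ev 3: PC=4 idx=1 pred=T actual=T -> ctr[1]=3
Ev 4: PC=5 idx=2 pred=T actual=N -> ctr[2]=1
Ev 5: PC=5 idx=2 pred=N actual=N -> ctr[2]=0
Ev 6: PC=5 idx=2 pred=N actual=T -> ctr[2]=1
Ev 7: PC=5 idx=2 pred=N actual=N -> ctr[2]=0
Ev 8: PC=5 idx=2 pred=N actual=N -> ctr[2]=0
Ev 9: PC=4 idx=1 pred=T actual=N -> ctr[1]=2
Ev 10: PC=4 idx=1 pred=T actual=N -> ctr[1]=1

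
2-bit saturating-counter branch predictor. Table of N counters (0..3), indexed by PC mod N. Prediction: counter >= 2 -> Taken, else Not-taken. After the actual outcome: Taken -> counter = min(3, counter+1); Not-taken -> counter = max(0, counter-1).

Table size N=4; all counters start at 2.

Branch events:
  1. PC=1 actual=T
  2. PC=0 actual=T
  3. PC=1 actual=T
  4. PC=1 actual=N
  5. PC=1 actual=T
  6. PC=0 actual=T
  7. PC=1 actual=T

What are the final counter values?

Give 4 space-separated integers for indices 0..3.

Answer: 3 3 2 2

Derivation:
Ev 1: PC=1 idx=1 pred=T actual=T -> ctr[1]=3
Ev 2: PC=0 idx=0 pred=T actual=T -> ctr[0]=3
Ev 3: PC=1 idx=1 pred=T actual=T -> ctr[1]=3
Ev 4: PC=1 idx=1 pred=T actual=N -> ctr[1]=2
Ev 5: PC=1 idx=1 pred=T actual=T -> ctr[1]=3
Ev 6: PC=0 idx=0 pred=T actual=T -> ctr[0]=3
Ev 7: PC=1 idx=1 pred=T actual=T -> ctr[1]=3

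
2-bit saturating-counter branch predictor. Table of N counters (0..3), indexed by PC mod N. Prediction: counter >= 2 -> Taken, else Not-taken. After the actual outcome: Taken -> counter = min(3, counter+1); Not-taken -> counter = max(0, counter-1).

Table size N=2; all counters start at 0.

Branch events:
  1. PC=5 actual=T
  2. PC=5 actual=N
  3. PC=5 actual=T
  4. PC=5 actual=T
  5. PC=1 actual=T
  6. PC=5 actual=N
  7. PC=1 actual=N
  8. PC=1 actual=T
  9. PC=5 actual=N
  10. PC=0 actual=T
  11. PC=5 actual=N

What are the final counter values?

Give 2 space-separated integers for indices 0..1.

Ev 1: PC=5 idx=1 pred=N actual=T -> ctr[1]=1
Ev 2: PC=5 idx=1 pred=N actual=N -> ctr[1]=0
Ev 3: PC=5 idx=1 pred=N actual=T -> ctr[1]=1
Ev 4: PC=5 idx=1 pred=N actual=T -> ctr[1]=2
Ev 5: PC=1 idx=1 pred=T actual=T -> ctr[1]=3
Ev 6: PC=5 idx=1 pred=T actual=N -> ctr[1]=2
Ev 7: PC=1 idx=1 pred=T actual=N -> ctr[1]=1
Ev 8: PC=1 idx=1 pred=N actual=T -> ctr[1]=2
Ev 9: PC=5 idx=1 pred=T actual=N -> ctr[1]=1
Ev 10: PC=0 idx=0 pred=N actual=T -> ctr[0]=1
Ev 11: PC=5 idx=1 pred=N actual=N -> ctr[1]=0

Answer: 1 0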